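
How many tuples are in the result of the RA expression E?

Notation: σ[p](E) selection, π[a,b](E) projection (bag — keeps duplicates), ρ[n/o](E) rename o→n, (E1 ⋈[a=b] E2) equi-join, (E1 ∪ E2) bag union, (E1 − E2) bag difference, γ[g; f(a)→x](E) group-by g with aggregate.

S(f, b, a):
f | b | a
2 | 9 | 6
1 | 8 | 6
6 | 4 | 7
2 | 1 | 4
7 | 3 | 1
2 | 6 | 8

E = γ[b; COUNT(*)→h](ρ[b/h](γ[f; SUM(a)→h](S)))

Stepwise |·|:
  S → 6
  γ[f; SUM(a)→h](S) → 4
  ρ[b/h](γ[f; SUM(a)→h](S)) → 4
  γ[b; COUNT(*)→h](ρ[b/h](γ[f; SUM(a)→h](S))) → 4

|E| = 4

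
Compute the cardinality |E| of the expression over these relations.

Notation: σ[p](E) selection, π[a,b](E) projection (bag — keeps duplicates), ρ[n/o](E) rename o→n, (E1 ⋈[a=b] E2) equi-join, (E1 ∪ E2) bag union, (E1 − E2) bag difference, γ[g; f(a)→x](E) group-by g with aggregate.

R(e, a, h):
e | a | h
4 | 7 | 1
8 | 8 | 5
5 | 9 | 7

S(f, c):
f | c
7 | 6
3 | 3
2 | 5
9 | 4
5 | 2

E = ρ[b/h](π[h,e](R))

Stepwise |·|:
  R → 3
  π[h,e](R) → 3
  ρ[b/h](π[h,e](R)) → 3

|E| = 3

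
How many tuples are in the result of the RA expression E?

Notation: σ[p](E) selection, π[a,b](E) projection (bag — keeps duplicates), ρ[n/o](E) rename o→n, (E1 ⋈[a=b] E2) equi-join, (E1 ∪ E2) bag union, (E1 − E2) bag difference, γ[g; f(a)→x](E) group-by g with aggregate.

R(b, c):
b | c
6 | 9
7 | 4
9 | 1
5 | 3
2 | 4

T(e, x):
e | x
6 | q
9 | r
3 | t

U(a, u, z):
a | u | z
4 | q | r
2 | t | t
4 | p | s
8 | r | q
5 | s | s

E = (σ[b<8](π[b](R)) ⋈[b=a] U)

Stepwise |·|:
  R → 5
  π[b](R) → 5
  σ[b<8](π[b](R)) → 4
  U → 5
  (σ[b<8](π[b](R)) ⋈[b=a] U) → 2

|E| = 2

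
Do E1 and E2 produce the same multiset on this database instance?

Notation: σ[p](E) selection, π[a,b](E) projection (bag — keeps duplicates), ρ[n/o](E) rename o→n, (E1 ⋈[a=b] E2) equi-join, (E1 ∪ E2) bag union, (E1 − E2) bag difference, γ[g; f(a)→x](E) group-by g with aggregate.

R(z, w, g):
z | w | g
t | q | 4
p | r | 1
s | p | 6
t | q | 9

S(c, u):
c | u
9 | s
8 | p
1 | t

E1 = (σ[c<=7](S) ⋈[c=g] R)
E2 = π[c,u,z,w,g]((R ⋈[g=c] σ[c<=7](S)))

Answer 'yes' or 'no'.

E1 subexpression sizes:
  S → 3
  σ[c<=7](S) → 1
  R → 4
  (σ[c<=7](S) ⋈[c=g] R) → 1
E2 subexpression sizes:
  R → 4
  S → 3
  σ[c<=7](S) → 1
  (R ⋈[g=c] σ[c<=7](S)) → 1
  π[c,u,z,w,g]((R ⋈[g=c] σ[c<=7](S))) → 1

E1 and E2 produce the same multiset:
c | u | z | w | g
1 | t | p | r | 1

yes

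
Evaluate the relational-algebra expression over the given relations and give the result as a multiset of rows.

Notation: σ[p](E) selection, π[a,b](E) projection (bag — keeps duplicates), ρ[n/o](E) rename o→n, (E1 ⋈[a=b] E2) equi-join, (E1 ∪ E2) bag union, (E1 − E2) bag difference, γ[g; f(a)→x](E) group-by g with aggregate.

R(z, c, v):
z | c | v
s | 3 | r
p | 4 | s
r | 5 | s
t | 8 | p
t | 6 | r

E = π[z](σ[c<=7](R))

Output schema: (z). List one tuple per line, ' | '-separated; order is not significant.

Per-node cardinality:
  R → 5
  σ[c<=7](R) → 4
  π[z](σ[c<=7](R)) → 4

== RESULT ==
z
p
r
s
t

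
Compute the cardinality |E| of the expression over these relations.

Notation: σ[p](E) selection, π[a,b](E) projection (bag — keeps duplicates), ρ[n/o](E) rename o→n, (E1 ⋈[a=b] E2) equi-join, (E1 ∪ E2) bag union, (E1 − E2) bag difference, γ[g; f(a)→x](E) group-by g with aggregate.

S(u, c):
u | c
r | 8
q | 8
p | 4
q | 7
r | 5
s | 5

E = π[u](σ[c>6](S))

Subexpression sizes:
  S → 6
  σ[c>6](S) → 3
  π[u](σ[c>6](S)) → 3

|E| = 3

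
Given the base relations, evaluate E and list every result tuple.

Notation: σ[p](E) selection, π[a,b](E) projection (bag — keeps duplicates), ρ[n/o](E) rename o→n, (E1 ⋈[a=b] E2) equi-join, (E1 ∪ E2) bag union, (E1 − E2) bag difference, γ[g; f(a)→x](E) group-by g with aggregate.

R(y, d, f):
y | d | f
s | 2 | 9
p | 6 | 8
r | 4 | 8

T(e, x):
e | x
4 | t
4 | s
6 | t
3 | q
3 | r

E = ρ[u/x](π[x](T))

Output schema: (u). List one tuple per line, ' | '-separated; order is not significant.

Per-node cardinality:
  T → 5
  π[x](T) → 5
  ρ[u/x](π[x](T)) → 5

== RESULT ==
u
q
r
s
t
t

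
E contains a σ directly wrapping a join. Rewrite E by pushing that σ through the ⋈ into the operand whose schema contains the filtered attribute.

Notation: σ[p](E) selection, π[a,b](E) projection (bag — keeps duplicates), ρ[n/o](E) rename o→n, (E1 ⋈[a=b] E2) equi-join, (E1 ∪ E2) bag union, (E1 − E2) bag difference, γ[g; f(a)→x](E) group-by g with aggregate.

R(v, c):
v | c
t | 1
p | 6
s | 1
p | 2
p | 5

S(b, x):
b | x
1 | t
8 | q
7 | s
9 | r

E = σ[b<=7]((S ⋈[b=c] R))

σ filters on b, owned by the left side.
E' = (σ[b<=7](S) ⋈[b=c] R)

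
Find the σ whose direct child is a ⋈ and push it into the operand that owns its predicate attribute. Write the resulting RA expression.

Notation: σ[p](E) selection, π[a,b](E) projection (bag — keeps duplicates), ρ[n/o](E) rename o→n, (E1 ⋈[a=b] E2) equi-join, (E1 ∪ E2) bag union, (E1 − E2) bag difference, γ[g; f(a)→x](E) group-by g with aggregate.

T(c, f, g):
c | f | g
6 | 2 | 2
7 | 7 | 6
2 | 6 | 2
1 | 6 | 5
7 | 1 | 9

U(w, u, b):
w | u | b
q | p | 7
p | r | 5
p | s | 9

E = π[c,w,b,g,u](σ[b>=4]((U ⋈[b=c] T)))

σ filters on b, owned by the left side.
E' = π[c,w,b,g,u]((σ[b>=4](U) ⋈[b=c] T))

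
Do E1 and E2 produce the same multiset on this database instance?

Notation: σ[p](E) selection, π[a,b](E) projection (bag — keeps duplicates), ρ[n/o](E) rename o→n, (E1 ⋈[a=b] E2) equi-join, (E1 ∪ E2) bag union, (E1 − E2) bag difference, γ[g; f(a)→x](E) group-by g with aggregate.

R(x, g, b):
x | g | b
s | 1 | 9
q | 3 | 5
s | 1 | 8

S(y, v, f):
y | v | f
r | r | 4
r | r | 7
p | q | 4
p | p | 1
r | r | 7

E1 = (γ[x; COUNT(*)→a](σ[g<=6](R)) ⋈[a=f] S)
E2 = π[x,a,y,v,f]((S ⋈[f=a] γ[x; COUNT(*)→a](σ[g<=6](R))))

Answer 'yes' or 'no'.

E1 stepwise |·|:
  R → 3
  σ[g<=6](R) → 3
  γ[x; COUNT(*)→a](σ[g<=6](R)) → 2
  S → 5
  (γ[x; COUNT(*)→a](σ[g<=6](R)) ⋈[a=f] S) → 1
E2 stepwise |·|:
  S → 5
  R → 3
  σ[g<=6](R) → 3
  γ[x; COUNT(*)→a](σ[g<=6](R)) → 2
  (S ⋈[f=a] γ[x; COUNT(*)→a](σ[g<=6](R))) → 1
  π[x,a,y,v,f]((S ⋈[f=a] γ[x; COUNT(*)→a](σ[g<=6](R)))) → 1

E1 and E2 produce the same multiset:
x | a | y | v | f
q | 1 | p | p | 1

yes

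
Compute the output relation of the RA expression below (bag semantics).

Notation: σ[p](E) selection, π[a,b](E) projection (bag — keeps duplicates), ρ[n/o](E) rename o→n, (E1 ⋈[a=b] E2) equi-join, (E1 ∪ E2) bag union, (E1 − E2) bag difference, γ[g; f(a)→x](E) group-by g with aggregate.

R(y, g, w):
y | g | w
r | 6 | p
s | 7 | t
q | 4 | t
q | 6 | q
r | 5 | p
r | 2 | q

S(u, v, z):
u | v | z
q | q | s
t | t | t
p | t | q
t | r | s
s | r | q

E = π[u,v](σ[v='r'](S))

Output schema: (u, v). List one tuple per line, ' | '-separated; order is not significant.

Stepwise |·|:
  S → 5
  σ[v='r'](S) → 2
  π[u,v](σ[v='r'](S)) → 2

== RESULT ==
u | v
s | r
t | r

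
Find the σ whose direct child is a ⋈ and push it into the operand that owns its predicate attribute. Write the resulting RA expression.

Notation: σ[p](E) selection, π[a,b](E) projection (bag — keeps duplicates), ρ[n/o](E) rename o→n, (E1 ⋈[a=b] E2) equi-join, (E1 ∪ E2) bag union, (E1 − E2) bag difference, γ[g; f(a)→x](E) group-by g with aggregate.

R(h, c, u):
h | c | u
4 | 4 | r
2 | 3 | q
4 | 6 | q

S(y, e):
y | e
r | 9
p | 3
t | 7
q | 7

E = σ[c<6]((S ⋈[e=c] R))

σ filters on c, owned by the right side.
E' = (S ⋈[e=c] σ[c<6](R))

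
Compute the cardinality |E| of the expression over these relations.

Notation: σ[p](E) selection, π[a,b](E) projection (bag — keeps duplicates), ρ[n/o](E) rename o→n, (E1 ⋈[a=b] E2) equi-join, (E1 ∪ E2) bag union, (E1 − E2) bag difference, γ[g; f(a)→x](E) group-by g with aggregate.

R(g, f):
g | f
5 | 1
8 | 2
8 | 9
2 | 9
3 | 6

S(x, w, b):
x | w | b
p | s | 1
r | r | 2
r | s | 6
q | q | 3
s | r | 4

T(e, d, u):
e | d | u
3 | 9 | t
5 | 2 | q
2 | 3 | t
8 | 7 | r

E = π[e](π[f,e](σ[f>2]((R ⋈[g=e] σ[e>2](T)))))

Stepwise |·|:
  R → 5
  T → 4
  σ[e>2](T) → 3
  (R ⋈[g=e] σ[e>2](T)) → 4
  σ[f>2]((R ⋈[g=e] σ[e>2](T))) → 2
  π[f,e](σ[f>2]((R ⋈[g=e] σ[e>2](T)))) → 2
  π[e](π[f,e](σ[f>2]((R ⋈[g=e] σ[e>2](T))))) → 2

|E| = 2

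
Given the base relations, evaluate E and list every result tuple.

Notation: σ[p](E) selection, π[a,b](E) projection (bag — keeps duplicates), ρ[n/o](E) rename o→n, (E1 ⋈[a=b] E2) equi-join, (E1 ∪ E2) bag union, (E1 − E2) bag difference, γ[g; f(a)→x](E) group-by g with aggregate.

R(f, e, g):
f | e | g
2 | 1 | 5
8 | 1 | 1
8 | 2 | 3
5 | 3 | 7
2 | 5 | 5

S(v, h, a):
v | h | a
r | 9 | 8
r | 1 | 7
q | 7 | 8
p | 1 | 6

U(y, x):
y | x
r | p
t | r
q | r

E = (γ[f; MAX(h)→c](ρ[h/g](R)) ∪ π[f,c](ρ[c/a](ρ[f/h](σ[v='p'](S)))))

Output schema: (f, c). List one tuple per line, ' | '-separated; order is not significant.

Stepwise |·|:
  R → 5
  ρ[h/g](R) → 5
  γ[f; MAX(h)→c](ρ[h/g](R)) → 3
  S → 4
  σ[v='p'](S) → 1
  ρ[f/h](σ[v='p'](S)) → 1
  ρ[c/a](ρ[f/h](σ[v='p'](S))) → 1
  π[f,c](ρ[c/a](ρ[f/h](σ[v='p'](S)))) → 1
  (γ[f; MAX(h)→c](ρ[h/g](R)) ∪ π[f,c](ρ[c/a](ρ[f/h](σ[v='p'](S))))) → 4

== RESULT ==
f | c
1 | 6
2 | 5
5 | 7
8 | 3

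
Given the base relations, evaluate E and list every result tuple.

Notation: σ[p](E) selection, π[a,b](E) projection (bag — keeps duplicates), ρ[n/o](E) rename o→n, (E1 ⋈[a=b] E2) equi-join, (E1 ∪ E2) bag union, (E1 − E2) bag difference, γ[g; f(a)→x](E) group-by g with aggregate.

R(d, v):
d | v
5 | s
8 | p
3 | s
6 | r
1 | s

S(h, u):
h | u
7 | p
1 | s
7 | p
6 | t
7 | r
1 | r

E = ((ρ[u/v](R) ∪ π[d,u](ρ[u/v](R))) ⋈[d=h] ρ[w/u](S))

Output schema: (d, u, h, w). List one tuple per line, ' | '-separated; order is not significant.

Subexpression sizes:
  R → 5
  ρ[u/v](R) → 5
  R → 5
  ρ[u/v](R) → 5
  π[d,u](ρ[u/v](R)) → 5
  (ρ[u/v](R) ∪ π[d,u](ρ[u/v](R))) → 10
  S → 6
  ρ[w/u](S) → 6
  ((ρ[u/v](R) ∪ π[d,u](ρ[u/v](R))) ⋈[d=h] ρ[w/u](S)) → 6

== RESULT ==
d | u | h | w
1 | s | 1 | r
1 | s | 1 | r
1 | s | 1 | s
1 | s | 1 | s
6 | r | 6 | t
6 | r | 6 | t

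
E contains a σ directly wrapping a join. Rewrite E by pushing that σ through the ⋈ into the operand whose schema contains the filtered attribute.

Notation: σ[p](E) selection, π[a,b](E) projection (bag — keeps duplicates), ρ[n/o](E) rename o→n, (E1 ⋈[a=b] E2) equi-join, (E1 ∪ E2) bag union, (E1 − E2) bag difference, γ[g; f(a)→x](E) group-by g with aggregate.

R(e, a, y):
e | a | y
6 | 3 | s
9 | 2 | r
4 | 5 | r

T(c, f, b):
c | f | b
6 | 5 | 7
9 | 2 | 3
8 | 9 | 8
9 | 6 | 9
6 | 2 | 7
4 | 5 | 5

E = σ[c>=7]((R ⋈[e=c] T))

σ filters on c, owned by the right side.
E' = (R ⋈[e=c] σ[c>=7](T))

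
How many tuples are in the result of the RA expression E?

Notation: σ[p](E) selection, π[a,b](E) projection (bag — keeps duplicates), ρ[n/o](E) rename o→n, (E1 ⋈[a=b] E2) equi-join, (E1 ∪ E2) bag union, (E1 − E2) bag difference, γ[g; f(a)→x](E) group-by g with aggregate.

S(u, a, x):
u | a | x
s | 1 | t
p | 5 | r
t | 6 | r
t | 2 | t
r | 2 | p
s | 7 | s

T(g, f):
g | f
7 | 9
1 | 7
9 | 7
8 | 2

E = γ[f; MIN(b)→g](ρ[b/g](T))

Row counts bottom-up:
  T → 4
  ρ[b/g](T) → 4
  γ[f; MIN(b)→g](ρ[b/g](T)) → 3

|E| = 3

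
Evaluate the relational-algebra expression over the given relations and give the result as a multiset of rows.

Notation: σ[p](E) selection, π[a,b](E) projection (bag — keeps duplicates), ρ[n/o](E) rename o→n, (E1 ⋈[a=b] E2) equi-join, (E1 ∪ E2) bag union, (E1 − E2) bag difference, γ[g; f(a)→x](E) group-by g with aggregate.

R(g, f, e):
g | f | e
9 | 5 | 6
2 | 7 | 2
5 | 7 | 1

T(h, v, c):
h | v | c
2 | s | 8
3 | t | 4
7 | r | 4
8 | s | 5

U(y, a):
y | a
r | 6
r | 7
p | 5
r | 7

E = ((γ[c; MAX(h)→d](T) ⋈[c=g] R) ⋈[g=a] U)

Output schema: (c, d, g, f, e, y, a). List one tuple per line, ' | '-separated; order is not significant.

Row counts bottom-up:
  T → 4
  γ[c; MAX(h)→d](T) → 3
  R → 3
  (γ[c; MAX(h)→d](T) ⋈[c=g] R) → 1
  U → 4
  ((γ[c; MAX(h)→d](T) ⋈[c=g] R) ⋈[g=a] U) → 1

== RESULT ==
c | d | g | f | e | y | a
5 | 8 | 5 | 7 | 1 | p | 5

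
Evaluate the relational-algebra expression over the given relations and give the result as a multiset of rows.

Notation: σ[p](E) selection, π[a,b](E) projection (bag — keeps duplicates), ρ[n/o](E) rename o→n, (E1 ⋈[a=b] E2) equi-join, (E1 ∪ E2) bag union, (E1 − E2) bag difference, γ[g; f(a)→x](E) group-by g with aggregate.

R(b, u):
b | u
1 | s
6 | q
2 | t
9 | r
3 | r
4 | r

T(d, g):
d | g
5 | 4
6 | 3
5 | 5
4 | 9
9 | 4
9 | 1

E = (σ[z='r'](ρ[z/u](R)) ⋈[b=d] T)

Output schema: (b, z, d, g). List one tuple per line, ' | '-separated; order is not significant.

Per-node cardinality:
  R → 6
  ρ[z/u](R) → 6
  σ[z='r'](ρ[z/u](R)) → 3
  T → 6
  (σ[z='r'](ρ[z/u](R)) ⋈[b=d] T) → 3

== RESULT ==
b | z | d | g
4 | r | 4 | 9
9 | r | 9 | 1
9 | r | 9 | 4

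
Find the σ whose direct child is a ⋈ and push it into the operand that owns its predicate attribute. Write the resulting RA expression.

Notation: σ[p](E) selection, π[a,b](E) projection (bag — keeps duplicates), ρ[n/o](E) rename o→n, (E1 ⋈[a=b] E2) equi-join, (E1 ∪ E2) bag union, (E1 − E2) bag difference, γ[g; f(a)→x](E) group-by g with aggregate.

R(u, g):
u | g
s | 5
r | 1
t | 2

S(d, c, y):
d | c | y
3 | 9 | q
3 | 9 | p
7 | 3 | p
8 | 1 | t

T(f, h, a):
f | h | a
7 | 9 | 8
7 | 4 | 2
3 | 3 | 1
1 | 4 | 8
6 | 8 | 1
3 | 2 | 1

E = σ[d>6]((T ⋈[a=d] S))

σ filters on d, owned by the right side.
E' = (T ⋈[a=d] σ[d>6](S))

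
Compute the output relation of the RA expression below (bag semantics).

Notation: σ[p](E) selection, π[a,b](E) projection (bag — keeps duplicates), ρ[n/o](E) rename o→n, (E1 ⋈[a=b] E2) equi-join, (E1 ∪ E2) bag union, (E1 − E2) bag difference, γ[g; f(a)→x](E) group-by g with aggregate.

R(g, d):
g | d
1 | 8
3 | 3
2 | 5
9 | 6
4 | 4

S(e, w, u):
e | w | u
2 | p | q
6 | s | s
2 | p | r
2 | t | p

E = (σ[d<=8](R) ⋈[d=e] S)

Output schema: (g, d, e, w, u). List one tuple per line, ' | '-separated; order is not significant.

Stepwise |·|:
  R → 5
  σ[d<=8](R) → 5
  S → 4
  (σ[d<=8](R) ⋈[d=e] S) → 1

== RESULT ==
g | d | e | w | u
9 | 6 | 6 | s | s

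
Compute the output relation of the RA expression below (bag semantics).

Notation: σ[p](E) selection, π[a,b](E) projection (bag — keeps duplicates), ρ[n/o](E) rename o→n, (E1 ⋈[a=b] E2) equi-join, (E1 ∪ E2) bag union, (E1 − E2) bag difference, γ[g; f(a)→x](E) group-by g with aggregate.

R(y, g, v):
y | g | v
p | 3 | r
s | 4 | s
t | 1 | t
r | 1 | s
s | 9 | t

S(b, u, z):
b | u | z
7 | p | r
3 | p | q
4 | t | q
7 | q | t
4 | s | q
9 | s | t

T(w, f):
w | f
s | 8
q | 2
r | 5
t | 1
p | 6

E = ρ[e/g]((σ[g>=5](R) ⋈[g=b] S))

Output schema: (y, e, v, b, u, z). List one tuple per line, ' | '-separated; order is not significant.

Stepwise |·|:
  R → 5
  σ[g>=5](R) → 1
  S → 6
  (σ[g>=5](R) ⋈[g=b] S) → 1
  ρ[e/g]((σ[g>=5](R) ⋈[g=b] S)) → 1

== RESULT ==
y | e | v | b | u | z
s | 9 | t | 9 | s | t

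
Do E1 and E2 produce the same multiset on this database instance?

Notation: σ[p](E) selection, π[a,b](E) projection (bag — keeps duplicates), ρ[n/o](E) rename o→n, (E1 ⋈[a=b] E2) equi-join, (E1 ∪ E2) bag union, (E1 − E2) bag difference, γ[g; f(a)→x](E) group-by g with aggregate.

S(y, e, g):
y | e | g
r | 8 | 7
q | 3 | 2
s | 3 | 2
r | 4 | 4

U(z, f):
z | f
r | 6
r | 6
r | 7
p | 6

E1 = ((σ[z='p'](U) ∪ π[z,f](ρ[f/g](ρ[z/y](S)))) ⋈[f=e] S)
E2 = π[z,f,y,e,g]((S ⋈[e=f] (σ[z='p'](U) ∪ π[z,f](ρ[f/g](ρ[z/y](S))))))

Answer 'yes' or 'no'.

E1 per-node cardinality:
  U → 4
  σ[z='p'](U) → 1
  S → 4
  ρ[z/y](S) → 4
  ρ[f/g](ρ[z/y](S)) → 4
  π[z,f](ρ[f/g](ρ[z/y](S))) → 4
  (σ[z='p'](U) ∪ π[z,f](ρ[f/g](ρ[z/y](S)))) → 5
  S → 4
  ((σ[z='p'](U) ∪ π[z,f](ρ[f/g](ρ[z/y](S)))) ⋈[f=e] S) → 1
E2 per-node cardinality:
  S → 4
  U → 4
  σ[z='p'](U) → 1
  S → 4
  ρ[z/y](S) → 4
  ρ[f/g](ρ[z/y](S)) → 4
  π[z,f](ρ[f/g](ρ[z/y](S))) → 4
  (σ[z='p'](U) ∪ π[z,f](ρ[f/g](ρ[z/y](S)))) → 5
  (S ⋈[e=f] (σ[z='p'](U) ∪ π[z,f](ρ[f/g](ρ[z/y](S))))) → 1
  π[z,f,y,e,g]((S ⋈[e=f] (σ[z='p'](U) ∪ π[z,f](ρ[f/g](ρ[z/y](S)))))) → 1

E1 and E2 produce the same multiset:
z | f | y | e | g
r | 4 | r | 4 | 4

yes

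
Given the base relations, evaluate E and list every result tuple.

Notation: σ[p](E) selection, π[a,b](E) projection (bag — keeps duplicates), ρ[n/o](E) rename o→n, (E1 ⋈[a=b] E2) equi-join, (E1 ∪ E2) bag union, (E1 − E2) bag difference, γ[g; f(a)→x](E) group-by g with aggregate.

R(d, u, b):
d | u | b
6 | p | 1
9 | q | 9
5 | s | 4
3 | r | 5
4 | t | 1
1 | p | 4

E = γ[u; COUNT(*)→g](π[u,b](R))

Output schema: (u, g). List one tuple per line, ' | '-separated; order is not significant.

Per-node cardinality:
  R → 6
  π[u,b](R) → 6
  γ[u; COUNT(*)→g](π[u,b](R)) → 5

== RESULT ==
u | g
p | 2
q | 1
r | 1
s | 1
t | 1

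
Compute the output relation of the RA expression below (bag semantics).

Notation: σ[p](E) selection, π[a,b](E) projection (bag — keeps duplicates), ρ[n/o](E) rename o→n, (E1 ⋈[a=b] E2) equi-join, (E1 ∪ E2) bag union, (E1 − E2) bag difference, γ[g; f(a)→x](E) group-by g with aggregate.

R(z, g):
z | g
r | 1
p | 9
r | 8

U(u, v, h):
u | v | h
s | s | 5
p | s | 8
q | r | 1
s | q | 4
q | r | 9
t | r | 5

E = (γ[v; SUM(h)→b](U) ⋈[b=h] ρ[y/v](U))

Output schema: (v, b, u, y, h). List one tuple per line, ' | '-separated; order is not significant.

Per-node cardinality:
  U → 6
  γ[v; SUM(h)→b](U) → 3
  U → 6
  ρ[y/v](U) → 6
  (γ[v; SUM(h)→b](U) ⋈[b=h] ρ[y/v](U)) → 1

== RESULT ==
v | b | u | y | h
q | 4 | s | q | 4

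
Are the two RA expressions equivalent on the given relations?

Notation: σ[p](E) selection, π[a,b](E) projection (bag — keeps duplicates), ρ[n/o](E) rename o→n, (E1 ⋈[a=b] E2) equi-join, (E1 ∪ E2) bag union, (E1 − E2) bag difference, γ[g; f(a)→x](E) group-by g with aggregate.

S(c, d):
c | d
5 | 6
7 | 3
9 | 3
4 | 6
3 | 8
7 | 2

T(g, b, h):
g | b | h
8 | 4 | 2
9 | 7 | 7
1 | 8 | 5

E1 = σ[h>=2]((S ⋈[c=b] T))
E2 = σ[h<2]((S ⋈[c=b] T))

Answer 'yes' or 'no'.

E1 row counts bottom-up:
  S → 6
  T → 3
  (S ⋈[c=b] T) → 3
  σ[h>=2]((S ⋈[c=b] T)) → 3
E2 row counts bottom-up:
  S → 6
  T → 3
  (S ⋈[c=b] T) → 3
  σ[h<2]((S ⋈[c=b] T)) → 0

E1 result:
c | d | g | b | h
4 | 6 | 8 | 4 | 2
7 | 2 | 9 | 7 | 7
7 | 3 | 9 | 7 | 7
E2 result:
c | d | g | b | h
(0 rows)
Witness: (4, 6, 8, 4, 2) appears 1× in E1 but 0× in E2.

no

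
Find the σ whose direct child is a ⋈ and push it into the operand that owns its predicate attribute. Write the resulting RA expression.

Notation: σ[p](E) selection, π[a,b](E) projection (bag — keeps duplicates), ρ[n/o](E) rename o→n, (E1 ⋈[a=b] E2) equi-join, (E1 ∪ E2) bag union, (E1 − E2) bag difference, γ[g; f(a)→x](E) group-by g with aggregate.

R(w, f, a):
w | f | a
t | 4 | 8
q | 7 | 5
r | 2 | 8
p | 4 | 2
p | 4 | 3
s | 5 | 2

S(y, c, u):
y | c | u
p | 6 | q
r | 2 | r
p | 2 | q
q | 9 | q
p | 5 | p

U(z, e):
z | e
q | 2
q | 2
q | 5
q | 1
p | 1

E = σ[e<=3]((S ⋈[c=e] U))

σ filters on e, owned by the right side.
E' = (S ⋈[c=e] σ[e<=3](U))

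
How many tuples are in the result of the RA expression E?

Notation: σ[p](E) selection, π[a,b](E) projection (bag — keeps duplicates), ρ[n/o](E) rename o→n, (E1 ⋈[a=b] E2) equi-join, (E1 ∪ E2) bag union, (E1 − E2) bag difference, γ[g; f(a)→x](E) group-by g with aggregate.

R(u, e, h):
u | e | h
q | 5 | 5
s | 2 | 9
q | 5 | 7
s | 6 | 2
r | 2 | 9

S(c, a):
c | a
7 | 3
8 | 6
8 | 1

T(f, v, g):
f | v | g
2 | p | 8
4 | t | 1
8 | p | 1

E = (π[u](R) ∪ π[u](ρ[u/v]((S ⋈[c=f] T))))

Subexpression sizes:
  R → 5
  π[u](R) → 5
  S → 3
  T → 3
  (S ⋈[c=f] T) → 2
  ρ[u/v]((S ⋈[c=f] T)) → 2
  π[u](ρ[u/v]((S ⋈[c=f] T))) → 2
  (π[u](R) ∪ π[u](ρ[u/v]((S ⋈[c=f] T)))) → 7

|E| = 7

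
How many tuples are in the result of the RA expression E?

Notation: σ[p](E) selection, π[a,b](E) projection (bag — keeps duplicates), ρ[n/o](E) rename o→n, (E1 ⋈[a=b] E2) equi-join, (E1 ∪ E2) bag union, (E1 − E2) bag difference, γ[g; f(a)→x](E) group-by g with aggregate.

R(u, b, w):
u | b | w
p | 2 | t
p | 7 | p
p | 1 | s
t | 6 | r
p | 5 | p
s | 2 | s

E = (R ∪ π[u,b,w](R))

Stepwise |·|:
  R → 6
  R → 6
  π[u,b,w](R) → 6
  (R ∪ π[u,b,w](R)) → 12

|E| = 12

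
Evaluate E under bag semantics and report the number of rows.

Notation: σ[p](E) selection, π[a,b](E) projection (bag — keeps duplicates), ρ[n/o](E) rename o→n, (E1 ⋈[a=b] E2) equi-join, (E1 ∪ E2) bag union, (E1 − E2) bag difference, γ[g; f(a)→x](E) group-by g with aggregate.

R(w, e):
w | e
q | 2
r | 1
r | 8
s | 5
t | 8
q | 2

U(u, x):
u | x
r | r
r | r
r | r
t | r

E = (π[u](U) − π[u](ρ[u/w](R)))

Subexpression sizes:
  U → 4
  π[u](U) → 4
  R → 6
  ρ[u/w](R) → 6
  π[u](ρ[u/w](R)) → 6
  (π[u](U) − π[u](ρ[u/w](R))) → 1

|E| = 1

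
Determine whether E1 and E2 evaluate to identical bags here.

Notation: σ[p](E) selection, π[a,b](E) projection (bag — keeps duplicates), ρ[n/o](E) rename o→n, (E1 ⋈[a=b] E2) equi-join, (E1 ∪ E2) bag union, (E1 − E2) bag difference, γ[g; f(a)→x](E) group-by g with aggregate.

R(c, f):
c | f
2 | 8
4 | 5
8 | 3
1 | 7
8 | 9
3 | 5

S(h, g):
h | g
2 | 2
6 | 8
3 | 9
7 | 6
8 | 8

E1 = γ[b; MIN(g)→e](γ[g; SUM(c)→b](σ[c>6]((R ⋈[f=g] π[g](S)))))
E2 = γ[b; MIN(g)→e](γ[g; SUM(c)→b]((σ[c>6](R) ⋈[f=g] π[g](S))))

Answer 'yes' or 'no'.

E1 row counts bottom-up:
  R → 6
  S → 5
  π[g](S) → 5
  (R ⋈[f=g] π[g](S)) → 3
  σ[c>6]((R ⋈[f=g] π[g](S))) → 1
  γ[g; SUM(c)→b](σ[c>6]((R ⋈[f=g] π[g](S)))) → 1
  γ[b; MIN(g)→e](γ[g; SUM(c)→b](σ[c>6]((R ⋈[f=g] π[g](S))))) → 1
E2 row counts bottom-up:
  R → 6
  σ[c>6](R) → 2
  S → 5
  π[g](S) → 5
  (σ[c>6](R) ⋈[f=g] π[g](S)) → 1
  γ[g; SUM(c)→b]((σ[c>6](R) ⋈[f=g] π[g](S))) → 1
  γ[b; MIN(g)→e](γ[g; SUM(c)→b]((σ[c>6](R) ⋈[f=g] π[g](S)))) → 1

E1 and E2 produce the same multiset:
b | e
8 | 9

yes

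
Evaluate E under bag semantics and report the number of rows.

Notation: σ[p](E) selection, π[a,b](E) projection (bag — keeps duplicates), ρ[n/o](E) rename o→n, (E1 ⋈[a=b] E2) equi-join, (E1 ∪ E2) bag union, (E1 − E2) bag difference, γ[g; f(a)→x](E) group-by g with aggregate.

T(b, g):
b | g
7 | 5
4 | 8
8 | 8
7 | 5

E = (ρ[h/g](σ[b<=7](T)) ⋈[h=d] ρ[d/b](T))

Stepwise |·|:
  T → 4
  σ[b<=7](T) → 3
  ρ[h/g](σ[b<=7](T)) → 3
  T → 4
  ρ[d/b](T) → 4
  (ρ[h/g](σ[b<=7](T)) ⋈[h=d] ρ[d/b](T)) → 1

|E| = 1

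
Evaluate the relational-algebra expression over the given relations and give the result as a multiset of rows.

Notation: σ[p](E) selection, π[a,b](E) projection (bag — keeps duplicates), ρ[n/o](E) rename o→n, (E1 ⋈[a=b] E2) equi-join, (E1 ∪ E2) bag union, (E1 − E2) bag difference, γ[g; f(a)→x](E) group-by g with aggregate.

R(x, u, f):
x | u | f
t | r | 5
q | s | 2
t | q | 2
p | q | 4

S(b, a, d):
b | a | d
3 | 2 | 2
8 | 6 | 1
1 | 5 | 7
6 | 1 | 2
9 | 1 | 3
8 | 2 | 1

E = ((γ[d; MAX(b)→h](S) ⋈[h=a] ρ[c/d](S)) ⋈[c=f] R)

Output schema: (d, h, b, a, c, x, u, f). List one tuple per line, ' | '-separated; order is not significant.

Per-node cardinality:
  S → 6
  γ[d; MAX(b)→h](S) → 4
  S → 6
  ρ[c/d](S) → 6
  (γ[d; MAX(b)→h](S) ⋈[h=a] ρ[c/d](S)) → 3
  R → 4
  ((γ[d; MAX(b)→h](S) ⋈[h=a] ρ[c/d](S)) ⋈[c=f] R) → 2

== RESULT ==
d | h | b | a | c | x | u | f
7 | 1 | 6 | 1 | 2 | q | s | 2
7 | 1 | 6 | 1 | 2 | t | q | 2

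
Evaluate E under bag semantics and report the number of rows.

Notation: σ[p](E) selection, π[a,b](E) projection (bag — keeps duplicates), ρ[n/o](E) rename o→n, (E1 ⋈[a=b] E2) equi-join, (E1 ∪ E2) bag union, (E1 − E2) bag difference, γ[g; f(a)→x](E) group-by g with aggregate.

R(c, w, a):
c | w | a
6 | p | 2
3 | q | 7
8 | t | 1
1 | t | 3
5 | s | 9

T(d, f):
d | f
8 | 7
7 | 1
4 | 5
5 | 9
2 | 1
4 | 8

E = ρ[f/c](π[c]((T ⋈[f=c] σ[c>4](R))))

Stepwise |·|:
  T → 6
  R → 5
  σ[c>4](R) → 3
  (T ⋈[f=c] σ[c>4](R)) → 2
  π[c]((T ⋈[f=c] σ[c>4](R))) → 2
  ρ[f/c](π[c]((T ⋈[f=c] σ[c>4](R)))) → 2

|E| = 2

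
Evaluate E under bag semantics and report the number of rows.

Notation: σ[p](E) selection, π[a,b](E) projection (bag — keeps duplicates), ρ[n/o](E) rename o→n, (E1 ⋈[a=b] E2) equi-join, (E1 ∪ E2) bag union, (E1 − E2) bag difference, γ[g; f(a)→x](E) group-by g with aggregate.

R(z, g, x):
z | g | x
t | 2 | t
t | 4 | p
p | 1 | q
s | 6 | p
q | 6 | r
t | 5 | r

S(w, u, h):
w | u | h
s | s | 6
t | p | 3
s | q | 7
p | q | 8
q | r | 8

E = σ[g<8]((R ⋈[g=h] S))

Stepwise |·|:
  R → 6
  S → 5
  (R ⋈[g=h] S) → 2
  σ[g<8]((R ⋈[g=h] S)) → 2

|E| = 2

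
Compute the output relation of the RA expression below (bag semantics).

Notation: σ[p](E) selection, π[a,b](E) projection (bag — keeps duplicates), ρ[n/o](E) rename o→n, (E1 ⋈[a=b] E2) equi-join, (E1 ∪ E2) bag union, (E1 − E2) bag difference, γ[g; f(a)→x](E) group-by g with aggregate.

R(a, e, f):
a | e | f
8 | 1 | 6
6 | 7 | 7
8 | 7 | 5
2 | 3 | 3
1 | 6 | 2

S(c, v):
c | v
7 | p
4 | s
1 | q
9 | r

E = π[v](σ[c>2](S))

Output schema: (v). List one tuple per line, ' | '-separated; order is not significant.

Row counts bottom-up:
  S → 4
  σ[c>2](S) → 3
  π[v](σ[c>2](S)) → 3

== RESULT ==
v
p
r
s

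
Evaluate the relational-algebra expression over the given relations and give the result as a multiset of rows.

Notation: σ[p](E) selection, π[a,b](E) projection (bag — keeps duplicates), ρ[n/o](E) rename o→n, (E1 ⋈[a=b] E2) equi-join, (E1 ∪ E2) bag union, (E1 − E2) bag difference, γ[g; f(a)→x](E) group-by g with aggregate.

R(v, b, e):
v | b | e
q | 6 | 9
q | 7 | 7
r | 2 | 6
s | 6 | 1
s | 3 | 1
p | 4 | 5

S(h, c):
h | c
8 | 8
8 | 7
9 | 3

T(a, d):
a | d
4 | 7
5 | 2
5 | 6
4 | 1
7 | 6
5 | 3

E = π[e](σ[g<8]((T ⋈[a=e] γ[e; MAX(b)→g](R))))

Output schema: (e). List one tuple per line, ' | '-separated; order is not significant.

Stepwise |·|:
  T → 6
  R → 6
  γ[e; MAX(b)→g](R) → 5
  (T ⋈[a=e] γ[e; MAX(b)→g](R)) → 4
  σ[g<8]((T ⋈[a=e] γ[e; MAX(b)→g](R))) → 4
  π[e](σ[g<8]((T ⋈[a=e] γ[e; MAX(b)→g](R)))) → 4

== RESULT ==
e
5
5
5
7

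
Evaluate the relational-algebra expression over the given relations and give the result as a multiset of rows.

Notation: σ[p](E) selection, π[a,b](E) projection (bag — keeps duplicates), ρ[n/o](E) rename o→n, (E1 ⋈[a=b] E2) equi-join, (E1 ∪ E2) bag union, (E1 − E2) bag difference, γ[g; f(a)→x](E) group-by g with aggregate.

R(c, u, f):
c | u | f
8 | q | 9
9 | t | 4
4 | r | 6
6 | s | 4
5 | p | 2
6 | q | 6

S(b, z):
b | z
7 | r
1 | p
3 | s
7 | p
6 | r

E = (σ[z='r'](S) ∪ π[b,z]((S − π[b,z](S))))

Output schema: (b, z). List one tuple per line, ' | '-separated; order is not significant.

Row counts bottom-up:
  S → 5
  σ[z='r'](S) → 2
  S → 5
  S → 5
  π[b,z](S) → 5
  (S − π[b,z](S)) → 0
  π[b,z]((S − π[b,z](S))) → 0
  (σ[z='r'](S) ∪ π[b,z]((S − π[b,z](S)))) → 2

== RESULT ==
b | z
6 | r
7 | r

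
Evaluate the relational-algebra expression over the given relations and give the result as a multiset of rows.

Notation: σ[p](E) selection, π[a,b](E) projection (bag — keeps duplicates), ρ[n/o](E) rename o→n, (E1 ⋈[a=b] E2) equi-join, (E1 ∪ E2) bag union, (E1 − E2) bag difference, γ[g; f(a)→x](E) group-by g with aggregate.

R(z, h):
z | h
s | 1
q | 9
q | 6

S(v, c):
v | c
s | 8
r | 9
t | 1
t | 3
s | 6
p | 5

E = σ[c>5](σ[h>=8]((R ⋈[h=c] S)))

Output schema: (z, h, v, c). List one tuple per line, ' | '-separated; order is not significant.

Row counts bottom-up:
  R → 3
  S → 6
  (R ⋈[h=c] S) → 3
  σ[h>=8]((R ⋈[h=c] S)) → 1
  σ[c>5](σ[h>=8]((R ⋈[h=c] S))) → 1

== RESULT ==
z | h | v | c
q | 9 | r | 9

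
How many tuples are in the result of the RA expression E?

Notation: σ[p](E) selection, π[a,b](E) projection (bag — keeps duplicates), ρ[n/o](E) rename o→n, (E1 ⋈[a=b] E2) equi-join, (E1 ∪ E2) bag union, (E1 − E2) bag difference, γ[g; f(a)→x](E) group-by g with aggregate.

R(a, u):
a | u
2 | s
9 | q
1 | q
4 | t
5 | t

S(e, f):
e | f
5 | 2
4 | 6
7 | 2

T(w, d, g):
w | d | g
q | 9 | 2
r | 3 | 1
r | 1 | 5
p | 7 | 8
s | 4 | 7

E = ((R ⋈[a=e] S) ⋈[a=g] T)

Per-node cardinality:
  R → 5
  S → 3
  (R ⋈[a=e] S) → 2
  T → 5
  ((R ⋈[a=e] S) ⋈[a=g] T) → 1

|E| = 1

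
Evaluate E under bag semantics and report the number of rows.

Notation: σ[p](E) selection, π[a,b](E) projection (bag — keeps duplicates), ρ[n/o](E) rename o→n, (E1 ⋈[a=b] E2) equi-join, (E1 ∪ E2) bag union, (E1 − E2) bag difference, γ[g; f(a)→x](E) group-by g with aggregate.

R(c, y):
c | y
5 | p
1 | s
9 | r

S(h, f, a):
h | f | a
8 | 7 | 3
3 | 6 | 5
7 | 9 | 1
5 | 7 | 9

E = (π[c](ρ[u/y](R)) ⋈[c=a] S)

Subexpression sizes:
  R → 3
  ρ[u/y](R) → 3
  π[c](ρ[u/y](R)) → 3
  S → 4
  (π[c](ρ[u/y](R)) ⋈[c=a] S) → 3

|E| = 3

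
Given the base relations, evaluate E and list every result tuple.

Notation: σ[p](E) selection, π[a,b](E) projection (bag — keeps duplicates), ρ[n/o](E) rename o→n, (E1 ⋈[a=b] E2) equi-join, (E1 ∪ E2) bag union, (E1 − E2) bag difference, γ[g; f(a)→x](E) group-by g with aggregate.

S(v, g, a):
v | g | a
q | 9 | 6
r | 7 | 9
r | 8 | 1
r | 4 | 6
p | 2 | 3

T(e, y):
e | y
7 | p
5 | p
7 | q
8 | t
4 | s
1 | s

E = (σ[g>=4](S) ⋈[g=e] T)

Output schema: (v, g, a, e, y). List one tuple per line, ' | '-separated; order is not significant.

Row counts bottom-up:
  S → 5
  σ[g>=4](S) → 4
  T → 6
  (σ[g>=4](S) ⋈[g=e] T) → 4

== RESULT ==
v | g | a | e | y
r | 4 | 6 | 4 | s
r | 7 | 9 | 7 | p
r | 7 | 9 | 7 | q
r | 8 | 1 | 8 | t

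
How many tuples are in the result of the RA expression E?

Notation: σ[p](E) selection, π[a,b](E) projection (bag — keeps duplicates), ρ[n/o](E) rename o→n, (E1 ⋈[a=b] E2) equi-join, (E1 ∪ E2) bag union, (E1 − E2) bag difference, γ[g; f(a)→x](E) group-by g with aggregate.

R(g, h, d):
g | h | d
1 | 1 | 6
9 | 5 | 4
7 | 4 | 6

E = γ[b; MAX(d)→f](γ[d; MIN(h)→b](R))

Stepwise |·|:
  R → 3
  γ[d; MIN(h)→b](R) → 2
  γ[b; MAX(d)→f](γ[d; MIN(h)→b](R)) → 2

|E| = 2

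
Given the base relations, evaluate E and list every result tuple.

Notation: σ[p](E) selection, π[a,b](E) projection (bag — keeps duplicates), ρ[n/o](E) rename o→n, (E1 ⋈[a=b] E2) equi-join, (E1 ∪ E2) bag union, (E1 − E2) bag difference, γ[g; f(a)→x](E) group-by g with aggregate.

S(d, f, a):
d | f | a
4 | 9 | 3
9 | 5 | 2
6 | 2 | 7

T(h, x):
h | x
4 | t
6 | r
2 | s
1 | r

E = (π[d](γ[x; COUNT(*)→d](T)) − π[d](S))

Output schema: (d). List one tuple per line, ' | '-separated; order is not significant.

Row counts bottom-up:
  T → 4
  γ[x; COUNT(*)→d](T) → 3
  π[d](γ[x; COUNT(*)→d](T)) → 3
  S → 3
  π[d](S) → 3
  (π[d](γ[x; COUNT(*)→d](T)) − π[d](S)) → 3

== RESULT ==
d
1
1
2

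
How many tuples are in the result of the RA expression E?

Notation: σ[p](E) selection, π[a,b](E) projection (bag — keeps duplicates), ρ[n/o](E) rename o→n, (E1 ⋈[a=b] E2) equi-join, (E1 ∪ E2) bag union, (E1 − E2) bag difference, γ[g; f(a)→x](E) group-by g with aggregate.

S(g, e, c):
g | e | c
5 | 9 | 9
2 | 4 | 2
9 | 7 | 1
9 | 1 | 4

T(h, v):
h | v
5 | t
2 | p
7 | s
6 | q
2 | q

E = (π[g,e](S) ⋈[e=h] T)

Stepwise |·|:
  S → 4
  π[g,e](S) → 4
  T → 5
  (π[g,e](S) ⋈[e=h] T) → 1

|E| = 1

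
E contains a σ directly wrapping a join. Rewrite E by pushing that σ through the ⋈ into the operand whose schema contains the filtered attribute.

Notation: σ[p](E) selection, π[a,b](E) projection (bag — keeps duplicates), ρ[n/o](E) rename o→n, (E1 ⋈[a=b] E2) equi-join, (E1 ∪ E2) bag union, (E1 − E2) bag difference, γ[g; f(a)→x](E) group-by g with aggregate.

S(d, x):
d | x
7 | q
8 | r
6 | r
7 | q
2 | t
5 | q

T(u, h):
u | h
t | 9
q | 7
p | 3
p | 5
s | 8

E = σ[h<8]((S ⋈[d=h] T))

σ filters on h, owned by the right side.
E' = (S ⋈[d=h] σ[h<8](T))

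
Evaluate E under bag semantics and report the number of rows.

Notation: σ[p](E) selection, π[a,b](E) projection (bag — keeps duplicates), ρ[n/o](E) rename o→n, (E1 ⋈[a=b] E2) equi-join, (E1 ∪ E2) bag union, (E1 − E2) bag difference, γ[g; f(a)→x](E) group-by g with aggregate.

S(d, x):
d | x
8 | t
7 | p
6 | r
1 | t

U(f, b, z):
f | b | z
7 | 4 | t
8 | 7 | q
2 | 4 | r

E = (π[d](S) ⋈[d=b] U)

Per-node cardinality:
  S → 4
  π[d](S) → 4
  U → 3
  (π[d](S) ⋈[d=b] U) → 1

|E| = 1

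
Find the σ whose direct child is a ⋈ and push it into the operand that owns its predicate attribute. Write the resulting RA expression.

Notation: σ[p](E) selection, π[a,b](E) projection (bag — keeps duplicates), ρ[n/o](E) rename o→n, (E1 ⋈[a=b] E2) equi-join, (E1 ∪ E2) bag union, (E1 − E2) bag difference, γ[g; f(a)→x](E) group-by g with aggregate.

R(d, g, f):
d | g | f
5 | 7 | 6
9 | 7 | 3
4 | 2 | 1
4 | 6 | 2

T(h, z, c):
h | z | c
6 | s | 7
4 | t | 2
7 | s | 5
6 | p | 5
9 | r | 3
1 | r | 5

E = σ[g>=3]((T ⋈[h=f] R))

σ filters on g, owned by the right side.
E' = (T ⋈[h=f] σ[g>=3](R))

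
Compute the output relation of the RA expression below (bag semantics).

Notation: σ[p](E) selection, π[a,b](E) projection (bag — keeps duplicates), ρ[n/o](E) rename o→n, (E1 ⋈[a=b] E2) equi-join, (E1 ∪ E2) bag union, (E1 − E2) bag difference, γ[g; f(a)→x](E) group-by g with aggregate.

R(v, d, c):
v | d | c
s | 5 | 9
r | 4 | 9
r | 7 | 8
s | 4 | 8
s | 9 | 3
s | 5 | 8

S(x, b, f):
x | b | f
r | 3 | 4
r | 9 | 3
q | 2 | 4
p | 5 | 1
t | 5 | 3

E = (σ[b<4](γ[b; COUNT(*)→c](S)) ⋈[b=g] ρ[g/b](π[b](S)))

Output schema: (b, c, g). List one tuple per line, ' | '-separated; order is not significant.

Row counts bottom-up:
  S → 5
  γ[b; COUNT(*)→c](S) → 4
  σ[b<4](γ[b; COUNT(*)→c](S)) → 2
  S → 5
  π[b](S) → 5
  ρ[g/b](π[b](S)) → 5
  (σ[b<4](γ[b; COUNT(*)→c](S)) ⋈[b=g] ρ[g/b](π[b](S))) → 2

== RESULT ==
b | c | g
2 | 1 | 2
3 | 1 | 3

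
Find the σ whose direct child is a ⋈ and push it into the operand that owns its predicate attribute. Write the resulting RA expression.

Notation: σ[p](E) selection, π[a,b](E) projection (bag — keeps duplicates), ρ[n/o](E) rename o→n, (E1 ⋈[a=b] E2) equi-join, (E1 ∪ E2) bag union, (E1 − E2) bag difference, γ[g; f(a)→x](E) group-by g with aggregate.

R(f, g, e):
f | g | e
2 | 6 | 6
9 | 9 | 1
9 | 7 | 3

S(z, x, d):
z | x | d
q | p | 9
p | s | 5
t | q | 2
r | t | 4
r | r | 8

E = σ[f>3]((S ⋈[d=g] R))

σ filters on f, owned by the right side.
E' = (S ⋈[d=g] σ[f>3](R))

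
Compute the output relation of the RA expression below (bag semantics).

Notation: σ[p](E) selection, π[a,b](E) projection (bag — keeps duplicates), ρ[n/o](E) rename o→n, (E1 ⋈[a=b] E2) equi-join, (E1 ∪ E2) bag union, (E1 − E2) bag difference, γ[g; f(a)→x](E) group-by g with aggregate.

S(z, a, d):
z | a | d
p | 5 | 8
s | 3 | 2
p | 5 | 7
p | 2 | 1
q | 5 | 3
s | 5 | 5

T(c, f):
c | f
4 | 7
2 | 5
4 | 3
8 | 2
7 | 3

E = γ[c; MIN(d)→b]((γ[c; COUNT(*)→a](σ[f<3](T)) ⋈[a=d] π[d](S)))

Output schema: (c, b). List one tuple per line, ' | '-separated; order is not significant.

Row counts bottom-up:
  T → 5
  σ[f<3](T) → 1
  γ[c; COUNT(*)→a](σ[f<3](T)) → 1
  S → 6
  π[d](S) → 6
  (γ[c; COUNT(*)→a](σ[f<3](T)) ⋈[a=d] π[d](S)) → 1
  γ[c; MIN(d)→b]((γ[c; COUNT(*)→a](σ[f<3](T)) ⋈[a=d] π[d](S))) → 1

== RESULT ==
c | b
8 | 1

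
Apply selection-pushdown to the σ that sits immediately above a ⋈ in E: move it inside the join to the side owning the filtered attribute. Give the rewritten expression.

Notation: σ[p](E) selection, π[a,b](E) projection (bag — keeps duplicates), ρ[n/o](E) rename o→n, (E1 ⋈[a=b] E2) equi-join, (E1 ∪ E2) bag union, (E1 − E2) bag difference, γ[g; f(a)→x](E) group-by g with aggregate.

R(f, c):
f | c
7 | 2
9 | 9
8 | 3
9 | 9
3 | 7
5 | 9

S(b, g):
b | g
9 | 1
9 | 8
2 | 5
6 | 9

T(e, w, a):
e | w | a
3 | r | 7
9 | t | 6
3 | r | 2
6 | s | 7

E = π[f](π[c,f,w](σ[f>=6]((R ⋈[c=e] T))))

σ filters on f, owned by the left side.
E' = π[f](π[c,f,w]((σ[f>=6](R) ⋈[c=e] T)))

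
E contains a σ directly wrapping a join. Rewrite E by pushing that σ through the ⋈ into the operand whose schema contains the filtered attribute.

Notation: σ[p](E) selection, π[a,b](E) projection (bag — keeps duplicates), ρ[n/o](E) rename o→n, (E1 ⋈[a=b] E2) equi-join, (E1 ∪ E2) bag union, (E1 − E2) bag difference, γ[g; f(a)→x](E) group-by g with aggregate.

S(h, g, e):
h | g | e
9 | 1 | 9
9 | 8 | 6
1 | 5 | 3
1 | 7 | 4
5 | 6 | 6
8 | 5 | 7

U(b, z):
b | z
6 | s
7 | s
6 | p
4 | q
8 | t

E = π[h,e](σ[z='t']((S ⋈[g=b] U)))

σ filters on z, owned by the right side.
E' = π[h,e]((S ⋈[g=b] σ[z='t'](U)))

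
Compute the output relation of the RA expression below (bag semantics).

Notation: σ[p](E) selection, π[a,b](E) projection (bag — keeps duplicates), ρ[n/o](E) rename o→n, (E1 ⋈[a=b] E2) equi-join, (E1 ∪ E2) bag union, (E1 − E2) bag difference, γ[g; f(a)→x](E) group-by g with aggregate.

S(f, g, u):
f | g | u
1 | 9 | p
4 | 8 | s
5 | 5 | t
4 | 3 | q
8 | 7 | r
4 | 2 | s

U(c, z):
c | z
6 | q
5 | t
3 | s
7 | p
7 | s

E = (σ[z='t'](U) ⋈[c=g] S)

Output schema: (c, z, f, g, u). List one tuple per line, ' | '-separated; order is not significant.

Subexpression sizes:
  U → 5
  σ[z='t'](U) → 1
  S → 6
  (σ[z='t'](U) ⋈[c=g] S) → 1

== RESULT ==
c | z | f | g | u
5 | t | 5 | 5 | t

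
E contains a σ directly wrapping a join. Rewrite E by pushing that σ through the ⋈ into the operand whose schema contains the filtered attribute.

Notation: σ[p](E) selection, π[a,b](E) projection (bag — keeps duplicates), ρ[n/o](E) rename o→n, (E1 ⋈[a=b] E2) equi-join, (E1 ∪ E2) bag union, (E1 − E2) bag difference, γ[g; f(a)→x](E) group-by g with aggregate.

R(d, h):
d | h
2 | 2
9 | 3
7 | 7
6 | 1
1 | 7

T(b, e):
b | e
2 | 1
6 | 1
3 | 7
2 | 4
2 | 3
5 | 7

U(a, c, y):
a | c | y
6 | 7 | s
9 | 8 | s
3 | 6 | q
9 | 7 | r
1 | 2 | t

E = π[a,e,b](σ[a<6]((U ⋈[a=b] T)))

σ filters on a, owned by the left side.
E' = π[a,e,b]((σ[a<6](U) ⋈[a=b] T))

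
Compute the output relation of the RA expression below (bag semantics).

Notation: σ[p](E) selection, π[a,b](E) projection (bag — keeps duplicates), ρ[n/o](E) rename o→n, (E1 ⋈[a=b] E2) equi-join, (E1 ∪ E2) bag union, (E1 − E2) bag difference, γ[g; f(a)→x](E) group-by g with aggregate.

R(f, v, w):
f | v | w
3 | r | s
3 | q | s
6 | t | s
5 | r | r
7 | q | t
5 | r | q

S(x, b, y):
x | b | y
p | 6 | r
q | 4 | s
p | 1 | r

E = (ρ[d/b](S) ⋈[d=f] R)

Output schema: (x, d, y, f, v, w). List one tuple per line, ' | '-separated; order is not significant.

Stepwise |·|:
  S → 3
  ρ[d/b](S) → 3
  R → 6
  (ρ[d/b](S) ⋈[d=f] R) → 1

== RESULT ==
x | d | y | f | v | w
p | 6 | r | 6 | t | s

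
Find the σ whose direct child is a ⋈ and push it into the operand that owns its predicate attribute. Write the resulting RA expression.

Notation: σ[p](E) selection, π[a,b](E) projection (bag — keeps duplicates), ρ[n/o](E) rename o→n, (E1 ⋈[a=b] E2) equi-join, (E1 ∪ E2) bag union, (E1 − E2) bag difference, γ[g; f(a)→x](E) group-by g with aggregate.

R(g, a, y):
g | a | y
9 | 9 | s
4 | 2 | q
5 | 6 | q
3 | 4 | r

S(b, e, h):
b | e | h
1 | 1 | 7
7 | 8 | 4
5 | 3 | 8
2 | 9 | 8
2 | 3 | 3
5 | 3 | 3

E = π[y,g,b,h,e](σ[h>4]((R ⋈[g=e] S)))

σ filters on h, owned by the right side.
E' = π[y,g,b,h,e]((R ⋈[g=e] σ[h>4](S)))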